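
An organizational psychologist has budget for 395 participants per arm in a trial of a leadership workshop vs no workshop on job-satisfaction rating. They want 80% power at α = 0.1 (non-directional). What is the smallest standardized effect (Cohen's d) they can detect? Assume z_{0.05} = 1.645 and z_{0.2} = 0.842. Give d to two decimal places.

For two independent groups of n = 395 each: d_min = (z_{α/2} + z_β)·√(2/n).
z-sum = 1.645 + 0.842 = 2.487.
d_min = 2.487 × √(2/395) = 2.487 × 0.0712 = 0.177.

d_min ≈ 0.18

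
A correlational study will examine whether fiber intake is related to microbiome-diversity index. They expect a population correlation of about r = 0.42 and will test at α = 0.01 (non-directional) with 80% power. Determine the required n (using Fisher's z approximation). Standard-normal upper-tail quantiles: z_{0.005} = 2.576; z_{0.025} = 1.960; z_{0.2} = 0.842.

Fisher's z: C = ½·ln((1+r)/(1−r)) = ½·ln(2.4483) = 0.4477.
n = ((z_{α/2} + z_β)/C)² + 3.
(2.576 + 0.842) / 0.4477 = 3.418 / 0.4477 = 7.635.
n = 7.635² + 3 = 58.29 + 3 = 61.3.
Round up.

n = 62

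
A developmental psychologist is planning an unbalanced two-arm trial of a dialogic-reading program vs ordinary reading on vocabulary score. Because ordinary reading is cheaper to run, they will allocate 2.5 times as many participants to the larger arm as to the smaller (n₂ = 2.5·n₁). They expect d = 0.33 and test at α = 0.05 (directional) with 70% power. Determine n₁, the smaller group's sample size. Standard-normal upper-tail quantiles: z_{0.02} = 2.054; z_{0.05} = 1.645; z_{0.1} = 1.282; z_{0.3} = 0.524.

With allocation ratio k = n₂/n₁ = 2.5, Var(x̄₁−x̄₂) = σ²(1/n₁ + 1/(k·n₁)) = σ²·(k+1)/(k·n₁).
So n₁ = (1 + 1/k)·((z_{α} + z_β)/d)² = 1.400 × (2.169/0.33)².
n₁ = 1.400 × 43.20 = 60.5.
Round up: n₁ = 61, giving n₂ = ⌈2.5 × 61⌉ = ⌈152.5⌉ = 153.

n₁ = 61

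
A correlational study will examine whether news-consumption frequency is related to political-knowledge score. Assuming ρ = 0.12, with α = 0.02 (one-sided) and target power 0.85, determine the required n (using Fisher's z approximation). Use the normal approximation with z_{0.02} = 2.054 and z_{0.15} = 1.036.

Fisher's z: C = ½·ln((1+r)/(1−r)) = ½·ln(1.2727) = 0.1206.
n = ((z_{α} + z_β)/C)² + 3.
(2.054 + 1.036) / 0.1206 = 3.090 / 0.1206 = 25.622.
n = 25.622² + 3 = 656.48 + 3 = 659.5.
Round up.

n = 660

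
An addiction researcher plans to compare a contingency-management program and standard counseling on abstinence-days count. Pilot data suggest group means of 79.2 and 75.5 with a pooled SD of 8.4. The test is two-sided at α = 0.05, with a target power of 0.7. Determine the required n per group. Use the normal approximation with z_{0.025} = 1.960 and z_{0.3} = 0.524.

Cohen's d = |M₁ − M₂| / SD_pooled = |79.2 − 75.5| / 8.4 = 3.7 / 8.4 = 0.440.
For two independent groups with equal n: n = 2·((z_{α/2} + z_β) / d)².
z_{α/2} + z_β = 1.960 + 0.524 = 2.484.
n = 2 × (2.484 / 0.440)² = 2 × 5.645² = 2 × 31.87 = 63.7.
Round up to the next whole participant.

n = 64 per group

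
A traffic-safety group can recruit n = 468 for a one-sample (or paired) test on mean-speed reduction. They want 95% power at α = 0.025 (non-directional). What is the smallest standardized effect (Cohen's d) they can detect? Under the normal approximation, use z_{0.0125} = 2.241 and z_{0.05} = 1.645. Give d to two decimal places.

d_min ≈ 0.18

For a single sample (or paired design) of n = 468: d_min = (z_{α/2} + z_β)/√n.
z-sum = 2.241 + 1.645 = 3.886.
d_min = 3.886 / √468 = 3.886 / 21.633 = 0.180.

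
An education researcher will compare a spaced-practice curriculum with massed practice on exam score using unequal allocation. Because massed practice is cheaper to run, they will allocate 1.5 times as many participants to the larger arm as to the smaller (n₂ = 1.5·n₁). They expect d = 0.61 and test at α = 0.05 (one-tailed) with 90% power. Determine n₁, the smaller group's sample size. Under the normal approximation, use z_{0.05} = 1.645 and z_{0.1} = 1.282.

With allocation ratio k = n₂/n₁ = 1.5, Var(x̄₁−x̄₂) = σ²(1/n₁ + 1/(k·n₁)) = σ²·(k+1)/(k·n₁).
So n₁ = (1 + 1/k)·((z_{α} + z_β)/d)² = 1.667 × (2.927/0.61)².
n₁ = 1.667 × 23.02 = 38.4.
Round up: n₁ = 39, giving n₂ = ⌈1.5 × 39⌉ = ⌈58.5⌉ = 59.

n₁ = 39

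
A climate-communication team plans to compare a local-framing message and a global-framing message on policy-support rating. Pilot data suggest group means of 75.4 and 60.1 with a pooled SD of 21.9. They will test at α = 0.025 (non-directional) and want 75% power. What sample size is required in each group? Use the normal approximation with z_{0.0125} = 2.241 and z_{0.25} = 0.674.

n = 35 per group

Cohen's d = |M₁ − M₂| / SD_pooled = |75.4 − 60.1| / 21.9 = 15.3 / 21.9 = 0.699.
For two independent groups with equal n: n = 2·((z_{α/2} + z_β) / d)².
z_{α/2} + z_β = 2.241 + 0.674 = 2.915.
n = 2 × (2.915 / 0.699)² = 2 × 4.170² = 2 × 17.39 = 34.8.
Round up to the next whole participant.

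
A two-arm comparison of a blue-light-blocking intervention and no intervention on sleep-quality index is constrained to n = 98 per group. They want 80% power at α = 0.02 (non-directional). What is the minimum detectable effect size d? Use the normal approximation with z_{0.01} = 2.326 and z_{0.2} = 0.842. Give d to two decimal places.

For two independent groups of n = 98 each: d_min = (z_{α/2} + z_β)·√(2/n).
z-sum = 2.326 + 0.842 = 3.168.
d_min = 3.168 × √(2/98) = 3.168 × 0.1429 = 0.453.

d_min ≈ 0.45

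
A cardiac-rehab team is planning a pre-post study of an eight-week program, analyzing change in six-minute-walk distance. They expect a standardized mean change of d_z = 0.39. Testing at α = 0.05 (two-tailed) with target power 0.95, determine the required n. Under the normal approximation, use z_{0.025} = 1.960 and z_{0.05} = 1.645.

For a paired (one-sample on differences) test: n = ((z_{α/2} + z_β) / d)².
z_{α/2} + z_β = 1.960 + 1.645 = 3.605.
n = (3.605 / 0.39)² = 9.244² = 85.44.
Round up.

n = 86 pairs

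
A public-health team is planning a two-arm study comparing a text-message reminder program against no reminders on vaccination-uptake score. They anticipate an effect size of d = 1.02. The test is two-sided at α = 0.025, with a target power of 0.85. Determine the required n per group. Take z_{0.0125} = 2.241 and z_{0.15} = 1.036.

n = 21 per group

For two independent groups with equal n: n = 2·((z_{α/2} + z_β) / d)².
z_{α/2} + z_β = 2.241 + 1.036 = 3.277.
n = 2 × (3.277 / 1.02)² = 2 × 3.213² = 2 × 10.32 = 20.6.
Round up to the next whole participant.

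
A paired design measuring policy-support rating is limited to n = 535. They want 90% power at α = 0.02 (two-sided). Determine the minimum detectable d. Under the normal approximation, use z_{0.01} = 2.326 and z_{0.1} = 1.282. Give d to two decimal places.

For a single sample (or paired design) of n = 535: d_min = (z_{α/2} + z_β)/√n.
z-sum = 2.326 + 1.282 = 3.608.
d_min = 3.608 / √535 = 3.608 / 23.130 = 0.156.

d_min ≈ 0.16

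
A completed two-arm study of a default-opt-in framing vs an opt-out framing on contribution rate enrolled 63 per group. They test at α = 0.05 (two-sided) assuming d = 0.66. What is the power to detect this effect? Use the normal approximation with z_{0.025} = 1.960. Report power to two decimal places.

For two equal groups, power = Φ(d·√(n/2) − z_{α/2}).
d·√(n/2) = 0.66 × √(63/2) = 0.66 × 5.612 = 3.704.
z_β = 3.704 − 1.960 = 1.744.
Power = Φ(1.744) = 0.959.

power ≈ 0.96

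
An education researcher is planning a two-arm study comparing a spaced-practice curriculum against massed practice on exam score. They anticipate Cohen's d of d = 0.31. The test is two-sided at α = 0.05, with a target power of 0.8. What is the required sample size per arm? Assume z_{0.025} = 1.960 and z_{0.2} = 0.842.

For two independent groups with equal n: n = 2·((z_{α/2} + z_β) / d)².
z_{α/2} + z_β = 1.960 + 0.842 = 2.802.
n = 2 × (2.802 / 0.31)² = 2 × 9.039² = 2 × 81.70 = 163.4.
Round up to the next whole participant.

n = 164 per group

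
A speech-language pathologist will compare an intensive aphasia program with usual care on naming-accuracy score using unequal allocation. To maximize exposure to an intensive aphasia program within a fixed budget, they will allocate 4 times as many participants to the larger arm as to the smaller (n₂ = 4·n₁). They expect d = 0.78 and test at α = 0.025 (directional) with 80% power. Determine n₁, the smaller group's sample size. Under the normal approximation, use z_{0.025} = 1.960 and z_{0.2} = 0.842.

With allocation ratio k = n₂/n₁ = 4, Var(x̄₁−x̄₂) = σ²(1/n₁ + 1/(k·n₁)) = σ²·(k+1)/(k·n₁).
So n₁ = (1 + 1/k)·((z_{α} + z_β)/d)² = 1.250 × (2.802/0.78)².
n₁ = 1.250 × 12.90 = 16.1.
Round up: n₁ = 17, giving n₂ = 4 × 17 = 68.

n₁ = 17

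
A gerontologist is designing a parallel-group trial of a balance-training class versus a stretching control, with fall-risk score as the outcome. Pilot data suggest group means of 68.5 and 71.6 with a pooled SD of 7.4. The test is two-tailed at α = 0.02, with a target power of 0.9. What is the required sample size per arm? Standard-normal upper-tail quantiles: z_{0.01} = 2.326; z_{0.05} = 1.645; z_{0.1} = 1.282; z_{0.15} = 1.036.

Cohen's d = |M₁ − M₂| / SD_pooled = |68.5 − 71.6| / 7.4 = 3.1 / 7.4 = 0.419.
For two independent groups with equal n: n = 2·((z_{α/2} + z_β) / d)².
z_{α/2} + z_β = 2.326 + 1.282 = 3.608.
n = 2 × (3.608 / 0.419)² = 2 × 8.611² = 2 × 74.15 = 148.3.
Round up to the next whole participant.

n = 149 per group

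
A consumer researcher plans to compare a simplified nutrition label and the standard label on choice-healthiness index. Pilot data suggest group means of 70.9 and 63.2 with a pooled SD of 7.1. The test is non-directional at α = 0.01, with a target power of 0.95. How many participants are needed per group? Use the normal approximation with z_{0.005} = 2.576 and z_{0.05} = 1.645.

Cohen's d = |M₁ − M₂| / SD_pooled = |70.9 − 63.2| / 7.1 = 7.7 / 7.1 = 1.085.
For two independent groups with equal n: n = 2·((z_{α/2} + z_β) / d)².
z_{α/2} + z_β = 2.576 + 1.645 = 4.221.
n = 2 × (4.221 / 1.085)² = 2 × 3.890² = 2 × 15.13 = 30.3.
Round up to the next whole participant.

n = 31 per group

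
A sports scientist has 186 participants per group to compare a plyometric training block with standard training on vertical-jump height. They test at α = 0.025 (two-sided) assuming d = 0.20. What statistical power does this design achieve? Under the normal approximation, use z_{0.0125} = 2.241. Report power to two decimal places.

For two equal groups, power = Φ(d·√(n/2) − z_{α/2}).
d·√(n/2) = 0.20 × √(186/2) = 0.20 × 9.644 = 1.929.
z_β = 1.929 − 2.241 = -0.312.
Power = Φ(-0.312) = 0.377.

power ≈ 0.38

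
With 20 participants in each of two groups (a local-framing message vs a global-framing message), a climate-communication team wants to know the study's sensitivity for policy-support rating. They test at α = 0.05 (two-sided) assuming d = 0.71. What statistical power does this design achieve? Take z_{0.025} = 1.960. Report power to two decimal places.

For two equal groups, power = Φ(d·√(n/2) − z_{α/2}).
d·√(n/2) = 0.71 × √(20/2) = 0.71 × 3.162 = 2.245.
z_β = 2.245 − 1.960 = 0.285.
Power = Φ(0.285) = 0.612.

power ≈ 0.61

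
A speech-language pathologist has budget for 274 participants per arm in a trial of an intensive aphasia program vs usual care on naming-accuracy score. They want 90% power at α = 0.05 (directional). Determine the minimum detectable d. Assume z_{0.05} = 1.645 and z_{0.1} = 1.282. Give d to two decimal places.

d_min ≈ 0.25

For two independent groups of n = 274 each: d_min = (z_{α} + z_β)·√(2/n).
z-sum = 1.645 + 1.282 = 2.927.
d_min = 2.927 × √(2/274) = 2.927 × 0.0854 = 0.250.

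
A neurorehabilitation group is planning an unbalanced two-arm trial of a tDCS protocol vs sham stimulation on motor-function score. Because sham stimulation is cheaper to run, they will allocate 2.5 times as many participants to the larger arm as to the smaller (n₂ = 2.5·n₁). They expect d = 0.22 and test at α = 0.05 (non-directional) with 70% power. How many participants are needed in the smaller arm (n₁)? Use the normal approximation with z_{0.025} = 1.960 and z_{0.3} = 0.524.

n₁ = 179

With allocation ratio k = n₂/n₁ = 2.5, Var(x̄₁−x̄₂) = σ²(1/n₁ + 1/(k·n₁)) = σ²·(k+1)/(k·n₁).
So n₁ = (1 + 1/k)·((z_{α/2} + z_β)/d)² = 1.400 × (2.484/0.22)².
n₁ = 1.400 × 127.48 = 178.5.
Round up: n₁ = 179, giving n₂ = ⌈2.5 × 179⌉ = ⌈447.5⌉ = 448.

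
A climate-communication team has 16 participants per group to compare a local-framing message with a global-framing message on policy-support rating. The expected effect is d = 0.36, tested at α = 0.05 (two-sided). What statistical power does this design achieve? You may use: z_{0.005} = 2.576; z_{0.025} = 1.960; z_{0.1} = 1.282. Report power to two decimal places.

For two equal groups, power = Φ(d·√(n/2) − z_{α/2}).
d·√(n/2) = 0.36 × √(16/2) = 0.36 × 2.828 = 1.018.
z_β = 1.018 − 1.960 = -0.942.
Power = Φ(-0.942) = 0.173.

power ≈ 0.17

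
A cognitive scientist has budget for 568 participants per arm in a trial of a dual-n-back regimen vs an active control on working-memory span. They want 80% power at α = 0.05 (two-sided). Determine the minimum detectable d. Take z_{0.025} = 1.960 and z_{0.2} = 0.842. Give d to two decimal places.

d_min ≈ 0.17

For two independent groups of n = 568 each: d_min = (z_{α/2} + z_β)·√(2/n).
z-sum = 1.960 + 0.842 = 2.802.
d_min = 2.802 × √(2/568) = 2.802 × 0.0593 = 0.166.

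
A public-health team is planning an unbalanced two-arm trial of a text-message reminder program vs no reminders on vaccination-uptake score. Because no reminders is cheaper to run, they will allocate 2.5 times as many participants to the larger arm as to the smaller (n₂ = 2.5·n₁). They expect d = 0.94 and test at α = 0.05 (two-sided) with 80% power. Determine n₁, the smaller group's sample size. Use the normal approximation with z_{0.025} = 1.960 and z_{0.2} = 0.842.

With allocation ratio k = n₂/n₁ = 2.5, Var(x̄₁−x̄₂) = σ²(1/n₁ + 1/(k·n₁)) = σ²·(k+1)/(k·n₁).
So n₁ = (1 + 1/k)·((z_{α/2} + z_β)/d)² = 1.400 × (2.802/0.94)².
n₁ = 1.400 × 8.89 = 12.4.
Round up: n₁ = 13, giving n₂ = ⌈2.5 × 13⌉ = ⌈32.5⌉ = 33.

n₁ = 13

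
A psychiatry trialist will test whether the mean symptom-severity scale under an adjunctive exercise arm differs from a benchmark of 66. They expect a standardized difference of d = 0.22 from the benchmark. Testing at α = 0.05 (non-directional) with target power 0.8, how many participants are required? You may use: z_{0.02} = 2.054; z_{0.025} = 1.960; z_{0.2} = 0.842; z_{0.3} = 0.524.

n = 163

For a one-sample test: n = ((z_{α/2} + z_β) / d)².
z_{α/2} + z_β = 1.960 + 0.842 = 2.802.
n = (2.802 / 0.22)² = 12.736² = 162.21.
Round up.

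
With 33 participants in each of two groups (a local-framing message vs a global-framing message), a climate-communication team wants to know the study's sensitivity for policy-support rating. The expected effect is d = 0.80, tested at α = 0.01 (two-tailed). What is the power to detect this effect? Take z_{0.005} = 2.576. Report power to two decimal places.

For two equal groups, power = Φ(d·√(n/2) − z_{α/2}).
d·√(n/2) = 0.80 × √(33/2) = 0.80 × 4.062 = 3.250.
z_β = 3.250 − 2.576 = 0.674.
Power = Φ(0.674) = 0.750.

power ≈ 0.75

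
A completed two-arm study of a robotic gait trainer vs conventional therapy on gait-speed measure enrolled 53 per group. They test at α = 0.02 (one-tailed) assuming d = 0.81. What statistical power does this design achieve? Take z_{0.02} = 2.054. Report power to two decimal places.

power ≈ 0.98

For two equal groups, power = Φ(d·√(n/2) − z_{α}).
d·√(n/2) = 0.81 × √(53/2) = 0.81 × 5.148 = 4.170.
z_β = 4.170 − 2.054 = 2.116.
Power = Φ(2.116) = 0.983.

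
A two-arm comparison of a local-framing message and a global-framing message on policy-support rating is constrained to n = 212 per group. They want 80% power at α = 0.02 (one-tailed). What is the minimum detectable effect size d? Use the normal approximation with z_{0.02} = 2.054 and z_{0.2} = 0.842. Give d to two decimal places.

For two independent groups of n = 212 each: d_min = (z_{α} + z_β)·√(2/n).
z-sum = 2.054 + 0.842 = 2.896.
d_min = 2.896 × √(2/212) = 2.896 × 0.0971 = 0.281.

d_min ≈ 0.28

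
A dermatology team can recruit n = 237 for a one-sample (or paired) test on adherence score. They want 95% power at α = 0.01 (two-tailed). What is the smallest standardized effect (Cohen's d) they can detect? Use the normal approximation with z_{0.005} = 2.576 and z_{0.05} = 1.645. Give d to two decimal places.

For a single sample (or paired design) of n = 237: d_min = (z_{α/2} + z_β)/√n.
z-sum = 2.576 + 1.645 = 4.221.
d_min = 4.221 / √237 = 4.221 / 15.395 = 0.274.

d_min ≈ 0.27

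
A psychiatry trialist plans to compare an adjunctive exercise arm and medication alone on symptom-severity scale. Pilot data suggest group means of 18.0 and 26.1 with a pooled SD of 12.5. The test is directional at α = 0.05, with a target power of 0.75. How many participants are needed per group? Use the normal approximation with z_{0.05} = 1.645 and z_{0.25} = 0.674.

n = 26 per group

Cohen's d = |M₁ − M₂| / SD_pooled = |18.0 − 26.1| / 12.5 = 8.1 / 12.5 = 0.648.
For two independent groups with equal n: n = 2·((z_{α} + z_β) / d)².
z_{α} + z_β = 1.645 + 0.674 = 2.319.
n = 2 × (2.319 / 0.648)² = 2 × 3.579² = 2 × 12.81 = 25.6.
Round up to the next whole participant.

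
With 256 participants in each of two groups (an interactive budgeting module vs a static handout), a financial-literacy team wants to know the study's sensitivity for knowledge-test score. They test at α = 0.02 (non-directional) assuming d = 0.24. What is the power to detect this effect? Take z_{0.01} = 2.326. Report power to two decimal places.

For two equal groups, power = Φ(d·√(n/2) − z_{α/2}).
d·√(n/2) = 0.24 × √(256/2) = 0.24 × 11.314 = 2.715.
z_β = 2.715 − 2.326 = 0.389.
Power = Φ(0.389) = 0.651.

power ≈ 0.65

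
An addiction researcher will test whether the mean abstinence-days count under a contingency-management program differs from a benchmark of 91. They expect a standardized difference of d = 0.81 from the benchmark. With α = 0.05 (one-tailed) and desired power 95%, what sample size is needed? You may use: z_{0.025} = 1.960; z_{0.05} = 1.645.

For a one-sample test: n = ((z_{α} + z_β) / d)².
z_{α} + z_β = 1.645 + 1.645 = 3.290.
n = (3.290 / 0.81)² = 4.062² = 16.50.
Round up.

n = 17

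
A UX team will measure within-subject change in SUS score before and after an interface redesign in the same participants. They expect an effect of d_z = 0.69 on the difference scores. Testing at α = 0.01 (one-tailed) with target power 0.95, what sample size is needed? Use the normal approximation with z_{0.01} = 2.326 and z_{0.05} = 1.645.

For a paired (one-sample on differences) test: n = ((z_{α} + z_β) / d)².
z_{α} + z_β = 2.326 + 1.645 = 3.971.
n = (3.971 / 0.69)² = 5.755² = 33.12.
Round up.

n = 34 pairs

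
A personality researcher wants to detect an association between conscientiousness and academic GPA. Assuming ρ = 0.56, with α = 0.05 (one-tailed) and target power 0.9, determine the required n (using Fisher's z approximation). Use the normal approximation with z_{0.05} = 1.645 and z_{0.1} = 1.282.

n = 25

Fisher's z: C = ½·ln((1+r)/(1−r)) = ½·ln(3.5455) = 0.6328.
n = ((z_{α} + z_β)/C)² + 3.
(1.645 + 1.282) / 0.6328 = 2.927 / 0.6328 = 4.625.
n = 4.625² + 3 = 21.40 + 3 = 24.4.
Round up.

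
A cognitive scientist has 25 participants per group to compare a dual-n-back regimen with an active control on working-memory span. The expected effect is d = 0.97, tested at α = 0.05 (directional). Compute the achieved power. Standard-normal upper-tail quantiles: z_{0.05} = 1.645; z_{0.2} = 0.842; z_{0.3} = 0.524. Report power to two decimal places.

power ≈ 0.96

For two equal groups, power = Φ(d·√(n/2) − z_{α}).
d·√(n/2) = 0.97 × √(25/2) = 0.97 × 3.536 = 3.429.
z_β = 3.429 − 1.645 = 1.784.
Power = Φ(1.784) = 0.963.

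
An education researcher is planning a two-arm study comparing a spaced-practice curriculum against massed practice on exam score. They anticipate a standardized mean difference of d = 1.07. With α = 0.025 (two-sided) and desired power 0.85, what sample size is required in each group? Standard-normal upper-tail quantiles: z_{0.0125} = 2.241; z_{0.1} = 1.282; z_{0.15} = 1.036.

n = 19 per group

For two independent groups with equal n: n = 2·((z_{α/2} + z_β) / d)².
z_{α/2} + z_β = 2.241 + 1.036 = 3.277.
n = 2 × (3.277 / 1.07)² = 2 × 3.063² = 2 × 9.38 = 18.8.
Round up to the next whole participant.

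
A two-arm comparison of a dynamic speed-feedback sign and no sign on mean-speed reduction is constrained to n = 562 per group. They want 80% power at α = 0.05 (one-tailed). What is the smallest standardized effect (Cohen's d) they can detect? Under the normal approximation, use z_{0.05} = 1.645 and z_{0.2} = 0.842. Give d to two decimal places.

For two independent groups of n = 562 each: d_min = (z_{α} + z_β)·√(2/n).
z-sum = 1.645 + 0.842 = 2.487.
d_min = 2.487 × √(2/562) = 2.487 × 0.0597 = 0.148.

d_min ≈ 0.15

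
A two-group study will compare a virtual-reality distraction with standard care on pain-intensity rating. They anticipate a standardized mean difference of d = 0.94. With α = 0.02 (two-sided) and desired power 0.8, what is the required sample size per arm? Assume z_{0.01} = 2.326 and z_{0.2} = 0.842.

n = 23 per group

For two independent groups with equal n: n = 2·((z_{α/2} + z_β) / d)².
z_{α/2} + z_β = 2.326 + 0.842 = 3.168.
n = 2 × (3.168 / 0.94)² = 2 × 3.370² = 2 × 11.36 = 22.7.
Round up to the next whole participant.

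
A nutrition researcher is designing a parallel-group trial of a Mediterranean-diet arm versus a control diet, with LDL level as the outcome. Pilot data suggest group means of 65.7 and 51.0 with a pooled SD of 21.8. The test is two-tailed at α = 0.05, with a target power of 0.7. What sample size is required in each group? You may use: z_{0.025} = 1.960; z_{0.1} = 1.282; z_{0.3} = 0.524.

Cohen's d = |M₁ − M₂| / SD_pooled = |65.7 − 51.0| / 21.8 = 14.7 / 21.8 = 0.674.
For two independent groups with equal n: n = 2·((z_{α/2} + z_β) / d)².
z_{α/2} + z_β = 1.960 + 0.524 = 2.484.
n = 2 × (2.484 / 0.674)² = 2 × 3.685² = 2 × 13.58 = 27.2.
Round up to the next whole participant.

n = 28 per group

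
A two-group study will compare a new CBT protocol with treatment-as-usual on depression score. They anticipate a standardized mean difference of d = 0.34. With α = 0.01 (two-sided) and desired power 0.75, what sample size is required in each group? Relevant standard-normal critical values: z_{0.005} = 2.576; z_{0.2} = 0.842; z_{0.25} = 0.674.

n = 183 per group

For two independent groups with equal n: n = 2·((z_{α/2} + z_β) / d)².
z_{α/2} + z_β = 2.576 + 0.674 = 3.250.
n = 2 × (3.250 / 0.34)² = 2 × 9.559² = 2 × 91.37 = 182.7.
Round up to the next whole participant.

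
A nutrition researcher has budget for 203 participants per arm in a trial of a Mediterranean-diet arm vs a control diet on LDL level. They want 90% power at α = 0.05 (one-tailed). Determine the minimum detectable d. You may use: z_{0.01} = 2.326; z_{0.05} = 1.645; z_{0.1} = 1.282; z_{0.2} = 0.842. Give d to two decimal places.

d_min ≈ 0.29

For two independent groups of n = 203 each: d_min = (z_{α} + z_β)·√(2/n).
z-sum = 1.645 + 1.282 = 2.927.
d_min = 2.927 × √(2/203) = 2.927 × 0.0993 = 0.291.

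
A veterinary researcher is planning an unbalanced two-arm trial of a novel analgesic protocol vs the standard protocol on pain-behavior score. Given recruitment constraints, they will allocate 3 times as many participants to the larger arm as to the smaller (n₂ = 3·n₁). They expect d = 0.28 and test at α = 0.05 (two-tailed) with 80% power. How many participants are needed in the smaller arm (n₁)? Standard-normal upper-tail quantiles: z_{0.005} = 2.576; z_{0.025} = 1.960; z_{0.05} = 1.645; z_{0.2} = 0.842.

n₁ = 134

With allocation ratio k = n₂/n₁ = 3, Var(x̄₁−x̄₂) = σ²(1/n₁ + 1/(k·n₁)) = σ²·(k+1)/(k·n₁).
So n₁ = (1 + 1/k)·((z_{α/2} + z_β)/d)² = 1.333 × (2.802/0.28)².
n₁ = 1.333 × 100.14 = 133.5.
Round up: n₁ = 134, giving n₂ = 3 × 134 = 402.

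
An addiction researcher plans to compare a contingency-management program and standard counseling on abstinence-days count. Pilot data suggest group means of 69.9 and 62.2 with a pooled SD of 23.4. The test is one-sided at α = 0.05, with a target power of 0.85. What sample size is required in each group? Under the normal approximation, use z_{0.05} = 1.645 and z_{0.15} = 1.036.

n = 133 per group

Cohen's d = |M₁ − M₂| / SD_pooled = |69.9 − 62.2| / 23.4 = 7.7 / 23.4 = 0.329.
For two independent groups with equal n: n = 2·((z_{α} + z_β) / d)².
z_{α} + z_β = 1.645 + 1.036 = 2.681.
n = 2 × (2.681 / 0.329)² = 2 × 8.149² = 2 × 66.41 = 132.8.
Round up to the next whole participant.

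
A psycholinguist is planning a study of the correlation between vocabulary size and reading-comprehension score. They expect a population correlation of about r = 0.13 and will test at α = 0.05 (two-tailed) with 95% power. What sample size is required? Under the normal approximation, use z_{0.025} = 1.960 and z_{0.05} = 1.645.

Fisher's z: C = ½·ln((1+r)/(1−r)) = ½·ln(1.2989) = 0.1307.
n = ((z_{α/2} + z_β)/C)² + 3.
(1.960 + 1.645) / 0.1307 = 3.605 / 0.1307 = 27.582.
n = 27.582² + 3 = 760.78 + 3 = 763.8.
Round up.

n = 764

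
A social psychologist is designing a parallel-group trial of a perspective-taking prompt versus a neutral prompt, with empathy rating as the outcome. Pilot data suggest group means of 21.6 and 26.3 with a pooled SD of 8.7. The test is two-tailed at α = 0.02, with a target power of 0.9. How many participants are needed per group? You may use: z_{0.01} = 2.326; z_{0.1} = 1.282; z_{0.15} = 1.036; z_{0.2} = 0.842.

Cohen's d = |M₁ − M₂| / SD_pooled = |21.6 − 26.3| / 8.7 = 4.7 / 8.7 = 0.540.
For two independent groups with equal n: n = 2·((z_{α/2} + z_β) / d)².
z_{α/2} + z_β = 2.326 + 1.282 = 3.608.
n = 2 × (3.608 / 0.540)² = 2 × 6.681² = 2 × 44.64 = 89.3.
Round up to the next whole participant.

n = 90 per group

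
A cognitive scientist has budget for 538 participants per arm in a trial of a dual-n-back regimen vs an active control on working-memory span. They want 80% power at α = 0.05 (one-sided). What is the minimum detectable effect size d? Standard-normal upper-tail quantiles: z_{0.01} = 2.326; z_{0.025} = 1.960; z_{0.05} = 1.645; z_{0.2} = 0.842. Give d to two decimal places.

For two independent groups of n = 538 each: d_min = (z_{α} + z_β)·√(2/n).
z-sum = 1.645 + 0.842 = 2.487.
d_min = 2.487 × √(2/538) = 2.487 × 0.0610 = 0.152.

d_min ≈ 0.15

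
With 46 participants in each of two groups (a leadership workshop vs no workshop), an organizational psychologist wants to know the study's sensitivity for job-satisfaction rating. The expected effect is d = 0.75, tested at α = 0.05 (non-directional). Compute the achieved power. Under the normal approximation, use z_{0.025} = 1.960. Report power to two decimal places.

For two equal groups, power = Φ(d·√(n/2) − z_{α/2}).
d·√(n/2) = 0.75 × √(46/2) = 0.75 × 4.796 = 3.597.
z_β = 3.597 − 1.960 = 1.637.
Power = Φ(1.637) = 0.949.

power ≈ 0.95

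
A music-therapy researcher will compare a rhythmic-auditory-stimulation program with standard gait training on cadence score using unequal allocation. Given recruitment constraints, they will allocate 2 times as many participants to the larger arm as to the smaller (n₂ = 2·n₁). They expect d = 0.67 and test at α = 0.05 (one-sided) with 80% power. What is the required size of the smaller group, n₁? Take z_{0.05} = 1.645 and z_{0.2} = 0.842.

n₁ = 21

With allocation ratio k = n₂/n₁ = 2, Var(x̄₁−x̄₂) = σ²(1/n₁ + 1/(k·n₁)) = σ²·(k+1)/(k·n₁).
So n₁ = (1 + 1/k)·((z_{α} + z_β)/d)² = 1.500 × (2.487/0.67)².
n₁ = 1.500 × 13.78 = 20.7.
Round up: n₁ = 21, giving n₂ = 2 × 21 = 42.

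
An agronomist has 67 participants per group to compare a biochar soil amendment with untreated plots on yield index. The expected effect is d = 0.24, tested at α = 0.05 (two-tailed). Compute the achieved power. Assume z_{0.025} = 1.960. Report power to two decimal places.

power ≈ 0.28

For two equal groups, power = Φ(d·√(n/2) − z_{α/2}).
d·√(n/2) = 0.24 × √(67/2) = 0.24 × 5.788 = 1.389.
z_β = 1.389 − 1.960 = -0.571.
Power = Φ(-0.571) = 0.284.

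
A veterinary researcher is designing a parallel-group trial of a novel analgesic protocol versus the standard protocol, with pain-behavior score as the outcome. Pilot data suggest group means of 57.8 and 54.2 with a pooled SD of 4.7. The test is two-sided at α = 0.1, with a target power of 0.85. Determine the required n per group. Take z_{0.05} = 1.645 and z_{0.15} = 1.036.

n = 25 per group

Cohen's d = |M₁ − M₂| / SD_pooled = |57.8 − 54.2| / 4.7 = 3.6 / 4.7 = 0.766.
For two independent groups with equal n: n = 2·((z_{α/2} + z_β) / d)².
z_{α/2} + z_β = 1.645 + 1.036 = 2.681.
n = 2 × (2.681 / 0.766)² = 2 × 3.500² = 2 × 12.25 = 24.5.
Round up to the next whole participant.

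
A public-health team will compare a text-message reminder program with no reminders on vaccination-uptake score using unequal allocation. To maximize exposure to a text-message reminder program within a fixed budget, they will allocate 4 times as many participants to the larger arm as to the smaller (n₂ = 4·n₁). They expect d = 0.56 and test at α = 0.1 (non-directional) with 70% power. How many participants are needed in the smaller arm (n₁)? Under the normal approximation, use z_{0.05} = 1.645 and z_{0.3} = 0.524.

n₁ = 19

With allocation ratio k = n₂/n₁ = 4, Var(x̄₁−x̄₂) = σ²(1/n₁ + 1/(k·n₁)) = σ²·(k+1)/(k·n₁).
So n₁ = (1 + 1/k)·((z_{α/2} + z_β)/d)² = 1.250 × (2.169/0.56)².
n₁ = 1.250 × 15.00 = 18.8.
Round up: n₁ = 19, giving n₂ = 4 × 19 = 76.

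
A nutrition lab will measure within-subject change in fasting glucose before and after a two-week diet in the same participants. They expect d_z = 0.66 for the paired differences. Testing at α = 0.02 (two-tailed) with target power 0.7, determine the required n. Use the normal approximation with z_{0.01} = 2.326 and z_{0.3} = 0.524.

n = 19 pairs

For a paired (one-sample on differences) test: n = ((z_{α/2} + z_β) / d)².
z_{α/2} + z_β = 2.326 + 0.524 = 2.850.
n = (2.850 / 0.66)² = 4.318² = 18.65.
Round up.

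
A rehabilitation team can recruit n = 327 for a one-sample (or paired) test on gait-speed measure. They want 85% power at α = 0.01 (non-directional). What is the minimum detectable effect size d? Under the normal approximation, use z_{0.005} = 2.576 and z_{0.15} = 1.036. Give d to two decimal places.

d_min ≈ 0.20

For a single sample (or paired design) of n = 327: d_min = (z_{α/2} + z_β)/√n.
z-sum = 2.576 + 1.036 = 3.612.
d_min = 3.612 / √327 = 3.612 / 18.083 = 0.200.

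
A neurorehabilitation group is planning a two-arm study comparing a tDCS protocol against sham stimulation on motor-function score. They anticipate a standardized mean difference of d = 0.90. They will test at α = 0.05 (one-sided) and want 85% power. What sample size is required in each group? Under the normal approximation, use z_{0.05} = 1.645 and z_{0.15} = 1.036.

n = 18 per group

For two independent groups with equal n: n = 2·((z_{α} + z_β) / d)².
z_{α} + z_β = 1.645 + 1.036 = 2.681.
n = 2 × (2.681 / 0.90)² = 2 × 2.979² = 2 × 8.87 = 17.7.
Round up to the next whole participant.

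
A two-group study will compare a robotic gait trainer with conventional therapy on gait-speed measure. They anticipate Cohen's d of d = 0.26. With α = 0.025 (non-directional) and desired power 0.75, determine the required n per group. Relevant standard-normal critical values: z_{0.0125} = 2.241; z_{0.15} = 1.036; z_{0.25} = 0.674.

n = 252 per group

For two independent groups with equal n: n = 2·((z_{α/2} + z_β) / d)².
z_{α/2} + z_β = 2.241 + 0.674 = 2.915.
n = 2 × (2.915 / 0.26)² = 2 × 11.212² = 2 × 125.70 = 251.4.
Round up to the next whole participant.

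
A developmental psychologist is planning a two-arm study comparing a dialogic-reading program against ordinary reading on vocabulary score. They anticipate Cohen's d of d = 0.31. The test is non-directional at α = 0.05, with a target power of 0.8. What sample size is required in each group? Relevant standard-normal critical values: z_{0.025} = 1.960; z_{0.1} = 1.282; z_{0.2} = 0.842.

For two independent groups with equal n: n = 2·((z_{α/2} + z_β) / d)².
z_{α/2} + z_β = 1.960 + 0.842 = 2.802.
n = 2 × (2.802 / 0.31)² = 2 × 9.039² = 2 × 81.70 = 163.4.
Round up to the next whole participant.

n = 164 per group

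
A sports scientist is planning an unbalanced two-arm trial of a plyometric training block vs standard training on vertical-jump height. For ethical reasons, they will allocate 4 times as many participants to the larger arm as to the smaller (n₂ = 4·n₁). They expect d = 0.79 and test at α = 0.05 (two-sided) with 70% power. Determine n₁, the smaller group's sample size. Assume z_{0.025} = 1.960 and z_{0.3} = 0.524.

n₁ = 13

With allocation ratio k = n₂/n₁ = 4, Var(x̄₁−x̄₂) = σ²(1/n₁ + 1/(k·n₁)) = σ²·(k+1)/(k·n₁).
So n₁ = (1 + 1/k)·((z_{α/2} + z_β)/d)² = 1.250 × (2.484/0.79)².
n₁ = 1.250 × 9.89 = 12.4.
Round up: n₁ = 13, giving n₂ = 4 × 13 = 52.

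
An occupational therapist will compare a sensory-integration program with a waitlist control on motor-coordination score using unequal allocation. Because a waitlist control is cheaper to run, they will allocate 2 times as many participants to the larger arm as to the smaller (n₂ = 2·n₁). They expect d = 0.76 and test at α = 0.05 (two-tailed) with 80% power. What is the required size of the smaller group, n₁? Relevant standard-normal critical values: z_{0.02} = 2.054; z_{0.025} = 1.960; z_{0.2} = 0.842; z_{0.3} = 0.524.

n₁ = 21

With allocation ratio k = n₂/n₁ = 2, Var(x̄₁−x̄₂) = σ²(1/n₁ + 1/(k·n₁)) = σ²·(k+1)/(k·n₁).
So n₁ = (1 + 1/k)·((z_{α/2} + z_β)/d)² = 1.500 × (2.802/0.76)².
n₁ = 1.500 × 13.59 = 20.4.
Round up: n₁ = 21, giving n₂ = 2 × 21 = 42.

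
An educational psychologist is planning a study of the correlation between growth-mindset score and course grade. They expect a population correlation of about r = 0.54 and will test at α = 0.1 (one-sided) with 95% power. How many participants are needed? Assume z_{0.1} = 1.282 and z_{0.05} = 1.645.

Fisher's z: C = ½·ln((1+r)/(1−r)) = ½·ln(3.3478) = 0.6042.
n = ((z_{α} + z_β)/C)² + 3.
(1.282 + 1.645) / 0.6042 = 2.927 / 0.6042 = 4.844.
n = 4.844² + 3 = 23.47 + 3 = 26.5.
Round up.

n = 27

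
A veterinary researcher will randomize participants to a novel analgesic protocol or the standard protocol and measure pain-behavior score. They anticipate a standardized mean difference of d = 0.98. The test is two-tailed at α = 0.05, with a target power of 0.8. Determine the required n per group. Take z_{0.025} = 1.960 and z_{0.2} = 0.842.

For two independent groups with equal n: n = 2·((z_{α/2} + z_β) / d)².
z_{α/2} + z_β = 1.960 + 0.842 = 2.802.
n = 2 × (2.802 / 0.98)² = 2 × 2.859² = 2 × 8.17 = 16.3.
Round up to the next whole participant.

n = 17 per group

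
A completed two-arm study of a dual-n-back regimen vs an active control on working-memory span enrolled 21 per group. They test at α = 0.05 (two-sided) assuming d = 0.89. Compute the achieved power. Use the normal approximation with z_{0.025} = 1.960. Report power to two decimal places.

For two equal groups, power = Φ(d·√(n/2) − z_{α/2}).
d·√(n/2) = 0.89 × √(21/2) = 0.89 × 3.240 = 2.884.
z_β = 2.884 − 1.960 = 0.924.
Power = Φ(0.924) = 0.822.

power ≈ 0.82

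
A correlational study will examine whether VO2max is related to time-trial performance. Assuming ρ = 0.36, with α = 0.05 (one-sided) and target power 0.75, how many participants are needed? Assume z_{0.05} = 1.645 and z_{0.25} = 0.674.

Fisher's z: C = ½·ln((1+r)/(1−r)) = ½·ln(2.1250) = 0.3769.
n = ((z_{α} + z_β)/C)² + 3.
(1.645 + 0.674) / 0.3769 = 2.319 / 0.3769 = 6.153.
n = 6.153² + 3 = 37.86 + 3 = 40.9.
Round up.

n = 41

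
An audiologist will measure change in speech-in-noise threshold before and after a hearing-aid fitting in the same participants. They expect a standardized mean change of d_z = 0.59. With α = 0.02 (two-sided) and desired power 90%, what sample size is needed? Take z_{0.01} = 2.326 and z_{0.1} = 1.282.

n = 38 pairs

For a paired (one-sample on differences) test: n = ((z_{α/2} + z_β) / d)².
z_{α/2} + z_β = 2.326 + 1.282 = 3.608.
n = (3.608 / 0.59)² = 6.115² = 37.40.
Round up.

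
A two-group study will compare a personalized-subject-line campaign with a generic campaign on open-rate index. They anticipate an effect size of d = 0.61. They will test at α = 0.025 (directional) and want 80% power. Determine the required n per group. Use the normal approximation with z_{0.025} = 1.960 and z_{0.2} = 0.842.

For two independent groups with equal n: n = 2·((z_{α} + z_β) / d)².
z_{α} + z_β = 1.960 + 0.842 = 2.802.
n = 2 × (2.802 / 0.61)² = 2 × 4.593² = 2 × 21.10 = 42.2.
Round up to the next whole participant.

n = 43 per group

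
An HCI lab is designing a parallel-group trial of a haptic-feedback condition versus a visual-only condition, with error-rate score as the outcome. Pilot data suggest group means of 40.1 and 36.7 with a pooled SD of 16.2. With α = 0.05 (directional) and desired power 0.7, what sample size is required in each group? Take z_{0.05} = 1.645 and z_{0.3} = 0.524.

n = 214 per group

Cohen's d = |M₁ − M₂| / SD_pooled = |40.1 − 36.7| / 16.2 = 3.4 / 16.2 = 0.210.
For two independent groups with equal n: n = 2·((z_{α} + z_β) / d)².
z_{α} + z_β = 1.645 + 0.524 = 2.169.
n = 2 × (2.169 / 0.210)² = 2 × 10.329² = 2 × 106.68 = 213.4.
Round up to the next whole participant.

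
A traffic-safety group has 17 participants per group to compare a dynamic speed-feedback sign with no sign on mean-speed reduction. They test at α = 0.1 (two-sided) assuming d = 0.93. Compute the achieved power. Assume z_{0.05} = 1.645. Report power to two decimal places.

power ≈ 0.86

For two equal groups, power = Φ(d·√(n/2) − z_{α/2}).
d·√(n/2) = 0.93 × √(17/2) = 0.93 × 2.915 = 2.711.
z_β = 2.711 − 1.645 = 1.066.
Power = Φ(1.066) = 0.857.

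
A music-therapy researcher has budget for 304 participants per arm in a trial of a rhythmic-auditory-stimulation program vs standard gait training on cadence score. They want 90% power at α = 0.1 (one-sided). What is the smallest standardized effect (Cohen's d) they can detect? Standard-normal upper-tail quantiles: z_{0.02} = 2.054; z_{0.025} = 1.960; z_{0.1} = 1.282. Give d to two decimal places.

For two independent groups of n = 304 each: d_min = (z_{α} + z_β)·√(2/n).
z-sum = 1.282 + 1.282 = 2.564.
d_min = 2.564 × √(2/304) = 2.564 × 0.0811 = 0.208.

d_min ≈ 0.21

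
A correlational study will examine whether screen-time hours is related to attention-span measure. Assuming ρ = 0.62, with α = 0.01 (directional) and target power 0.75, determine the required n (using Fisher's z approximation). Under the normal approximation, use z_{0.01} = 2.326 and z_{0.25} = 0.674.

n = 21

Fisher's z: C = ½·ln((1+r)/(1−r)) = ½·ln(4.2632) = 0.7250.
n = ((z_{α} + z_β)/C)² + 3.
(2.326 + 0.674) / 0.7250 = 3.000 / 0.7250 = 4.138.
n = 4.138² + 3 = 17.12 + 3 = 20.1.
Round up.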